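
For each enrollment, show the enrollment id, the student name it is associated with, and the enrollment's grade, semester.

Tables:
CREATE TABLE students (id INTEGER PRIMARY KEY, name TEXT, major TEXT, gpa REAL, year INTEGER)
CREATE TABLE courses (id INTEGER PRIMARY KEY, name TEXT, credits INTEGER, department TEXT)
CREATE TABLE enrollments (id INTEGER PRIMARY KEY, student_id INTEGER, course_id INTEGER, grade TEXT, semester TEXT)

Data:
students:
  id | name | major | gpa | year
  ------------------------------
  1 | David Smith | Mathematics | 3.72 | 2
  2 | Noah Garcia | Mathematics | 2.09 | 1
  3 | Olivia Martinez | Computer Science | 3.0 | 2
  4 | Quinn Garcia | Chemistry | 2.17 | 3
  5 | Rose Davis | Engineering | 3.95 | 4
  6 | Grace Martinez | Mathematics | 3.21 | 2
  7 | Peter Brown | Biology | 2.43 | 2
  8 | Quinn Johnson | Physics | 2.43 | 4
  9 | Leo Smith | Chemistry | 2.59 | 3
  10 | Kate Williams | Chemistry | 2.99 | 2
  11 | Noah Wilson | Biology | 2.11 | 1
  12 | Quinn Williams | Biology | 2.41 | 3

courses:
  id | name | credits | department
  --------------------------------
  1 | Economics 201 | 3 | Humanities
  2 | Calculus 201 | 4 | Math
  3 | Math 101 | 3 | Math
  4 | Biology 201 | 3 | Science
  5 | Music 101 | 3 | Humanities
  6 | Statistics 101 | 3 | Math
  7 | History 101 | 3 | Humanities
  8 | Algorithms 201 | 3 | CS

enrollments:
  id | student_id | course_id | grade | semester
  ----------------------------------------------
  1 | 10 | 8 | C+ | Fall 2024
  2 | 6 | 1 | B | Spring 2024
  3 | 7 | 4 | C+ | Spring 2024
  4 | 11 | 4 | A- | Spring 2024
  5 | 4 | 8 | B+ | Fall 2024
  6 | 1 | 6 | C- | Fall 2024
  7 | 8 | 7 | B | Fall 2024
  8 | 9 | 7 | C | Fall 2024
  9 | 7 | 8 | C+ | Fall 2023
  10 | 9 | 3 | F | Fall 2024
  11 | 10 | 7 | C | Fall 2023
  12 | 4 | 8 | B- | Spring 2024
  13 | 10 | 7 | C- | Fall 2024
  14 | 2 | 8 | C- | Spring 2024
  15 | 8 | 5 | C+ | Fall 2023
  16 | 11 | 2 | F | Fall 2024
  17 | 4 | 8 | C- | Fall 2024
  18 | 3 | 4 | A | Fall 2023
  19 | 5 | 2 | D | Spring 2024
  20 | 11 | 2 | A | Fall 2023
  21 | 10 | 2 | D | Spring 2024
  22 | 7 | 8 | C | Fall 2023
SELECT c.id, p.name AS student, c.grade, c.semester FROM enrollments c JOIN students p ON c.student_id = p.id

Execution result:
id | student | grade | semester
1 | Kate Williams | C+ | Fall 2024
2 | Grace Martinez | B | Spring 2024
3 | Peter Brown | C+ | Spring 2024
4 | Noah Wilson | A- | Spring 2024
5 | Quinn Garcia | B+ | Fall 2024
6 | David Smith | C- | Fall 2024
7 | Quinn Johnson | B | Fall 2024
8 | Leo Smith | C | Fall 2024
9 | Peter Brown | C+ | Fall 2023
10 | Leo Smith | F | Fall 2024
11 | Kate Williams | C | Fall 2023
12 | Quinn Garcia | B- | Spring 2024
13 | Kate Williams | C- | Fall 2024
14 | Noah Garcia | C- | Spring 2024
15 | Quinn Johnson | C+ | Fall 2023
16 | Noah Wilson | F | Fall 2024
17 | Quinn Garcia | C- | Fall 2024
18 | Olivia Martinez | A | Fall 2023
19 | Rose Davis | D | Spring 2024
20 | Noah Wilson | A | Fall 2023
21 | Kate Williams | D | Spring 2024
22 | Peter Brown | C | Fall 2023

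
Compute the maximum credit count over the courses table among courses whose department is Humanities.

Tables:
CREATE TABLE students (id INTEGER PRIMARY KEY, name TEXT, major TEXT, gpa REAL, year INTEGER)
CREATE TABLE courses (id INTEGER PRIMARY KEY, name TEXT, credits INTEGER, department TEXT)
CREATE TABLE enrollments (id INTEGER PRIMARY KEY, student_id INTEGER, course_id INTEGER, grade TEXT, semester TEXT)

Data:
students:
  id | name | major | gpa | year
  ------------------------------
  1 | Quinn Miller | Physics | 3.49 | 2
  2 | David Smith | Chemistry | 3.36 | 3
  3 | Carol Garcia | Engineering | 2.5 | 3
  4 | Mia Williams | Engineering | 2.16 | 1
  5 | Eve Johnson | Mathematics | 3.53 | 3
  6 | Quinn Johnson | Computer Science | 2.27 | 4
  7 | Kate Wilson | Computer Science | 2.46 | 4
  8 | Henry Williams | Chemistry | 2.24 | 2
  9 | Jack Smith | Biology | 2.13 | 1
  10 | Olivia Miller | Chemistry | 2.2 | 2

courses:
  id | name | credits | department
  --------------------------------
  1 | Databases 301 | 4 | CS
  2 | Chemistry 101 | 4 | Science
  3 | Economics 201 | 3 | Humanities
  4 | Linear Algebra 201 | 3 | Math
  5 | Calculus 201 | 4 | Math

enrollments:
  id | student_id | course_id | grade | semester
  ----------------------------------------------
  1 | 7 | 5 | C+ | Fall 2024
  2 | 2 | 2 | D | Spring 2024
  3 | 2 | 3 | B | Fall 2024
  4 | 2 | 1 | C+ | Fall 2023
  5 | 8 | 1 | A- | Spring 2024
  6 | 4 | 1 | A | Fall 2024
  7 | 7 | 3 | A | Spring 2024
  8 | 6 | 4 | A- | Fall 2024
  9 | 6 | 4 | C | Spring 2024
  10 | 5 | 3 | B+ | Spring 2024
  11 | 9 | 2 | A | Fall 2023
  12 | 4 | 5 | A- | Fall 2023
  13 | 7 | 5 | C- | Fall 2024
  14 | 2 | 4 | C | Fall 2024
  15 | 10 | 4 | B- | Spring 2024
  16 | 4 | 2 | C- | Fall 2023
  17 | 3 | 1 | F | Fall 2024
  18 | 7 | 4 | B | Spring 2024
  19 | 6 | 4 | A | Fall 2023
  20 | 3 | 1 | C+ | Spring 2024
SELECT MAX(credits) FROM courses WHERE department = 'Humanities'

Execution result:
3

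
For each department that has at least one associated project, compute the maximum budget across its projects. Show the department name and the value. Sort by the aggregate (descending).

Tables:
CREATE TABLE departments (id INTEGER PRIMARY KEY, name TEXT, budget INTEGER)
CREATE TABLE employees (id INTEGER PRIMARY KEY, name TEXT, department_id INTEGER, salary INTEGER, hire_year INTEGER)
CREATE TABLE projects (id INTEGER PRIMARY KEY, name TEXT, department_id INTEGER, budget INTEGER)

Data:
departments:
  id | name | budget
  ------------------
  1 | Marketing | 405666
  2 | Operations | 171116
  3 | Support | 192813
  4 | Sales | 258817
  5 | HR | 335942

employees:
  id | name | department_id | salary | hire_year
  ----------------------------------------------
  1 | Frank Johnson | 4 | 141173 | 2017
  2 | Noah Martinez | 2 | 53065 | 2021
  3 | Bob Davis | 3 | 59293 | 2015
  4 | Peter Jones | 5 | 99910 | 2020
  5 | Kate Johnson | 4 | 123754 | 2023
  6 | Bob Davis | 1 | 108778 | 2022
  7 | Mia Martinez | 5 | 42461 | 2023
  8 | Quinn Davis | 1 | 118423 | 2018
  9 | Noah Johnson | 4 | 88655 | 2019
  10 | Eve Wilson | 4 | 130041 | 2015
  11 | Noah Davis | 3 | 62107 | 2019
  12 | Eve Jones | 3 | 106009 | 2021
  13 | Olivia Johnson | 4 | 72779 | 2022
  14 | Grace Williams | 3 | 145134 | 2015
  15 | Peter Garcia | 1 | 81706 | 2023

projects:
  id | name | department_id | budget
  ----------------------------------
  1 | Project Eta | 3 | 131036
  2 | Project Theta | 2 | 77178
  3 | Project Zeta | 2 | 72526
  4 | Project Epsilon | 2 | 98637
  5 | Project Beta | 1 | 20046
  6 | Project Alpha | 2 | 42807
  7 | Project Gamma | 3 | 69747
SELECT p.name, MAX(c.budget) AS max_budget FROM projects c JOIN departments p ON c.department_id = p.id GROUP BY p.id, p.name ORDER BY max_budget DESC

Execution result:
name | max_budget
Support | 131036
Operations | 98637
Marketing | 20046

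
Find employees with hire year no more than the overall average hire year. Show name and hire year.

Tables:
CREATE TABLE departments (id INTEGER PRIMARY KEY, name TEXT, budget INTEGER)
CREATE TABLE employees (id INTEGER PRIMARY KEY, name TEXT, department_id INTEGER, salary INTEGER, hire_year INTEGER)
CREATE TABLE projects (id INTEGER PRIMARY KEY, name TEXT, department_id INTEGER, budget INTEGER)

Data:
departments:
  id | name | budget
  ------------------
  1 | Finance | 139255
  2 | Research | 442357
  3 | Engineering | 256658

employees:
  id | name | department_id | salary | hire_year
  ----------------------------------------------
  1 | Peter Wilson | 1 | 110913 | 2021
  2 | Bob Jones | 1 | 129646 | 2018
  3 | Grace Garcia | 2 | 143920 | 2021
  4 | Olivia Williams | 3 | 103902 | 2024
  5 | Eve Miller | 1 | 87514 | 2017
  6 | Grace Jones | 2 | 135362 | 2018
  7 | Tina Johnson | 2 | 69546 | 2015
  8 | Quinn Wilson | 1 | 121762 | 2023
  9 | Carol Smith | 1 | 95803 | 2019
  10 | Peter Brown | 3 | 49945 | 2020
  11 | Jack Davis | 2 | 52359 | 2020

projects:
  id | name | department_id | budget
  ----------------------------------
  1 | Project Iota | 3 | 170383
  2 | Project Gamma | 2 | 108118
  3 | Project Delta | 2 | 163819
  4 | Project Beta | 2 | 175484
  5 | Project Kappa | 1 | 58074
SELECT name, hire_year FROM employees WHERE hire_year <= (SELECT AVG(hire_year) FROM employees)

Execution result:
name | hire_year
Bob Jones | 2018
Eve Miller | 2017
Grace Jones | 2018
Tina Johnson | 2015
Carol Smith | 2019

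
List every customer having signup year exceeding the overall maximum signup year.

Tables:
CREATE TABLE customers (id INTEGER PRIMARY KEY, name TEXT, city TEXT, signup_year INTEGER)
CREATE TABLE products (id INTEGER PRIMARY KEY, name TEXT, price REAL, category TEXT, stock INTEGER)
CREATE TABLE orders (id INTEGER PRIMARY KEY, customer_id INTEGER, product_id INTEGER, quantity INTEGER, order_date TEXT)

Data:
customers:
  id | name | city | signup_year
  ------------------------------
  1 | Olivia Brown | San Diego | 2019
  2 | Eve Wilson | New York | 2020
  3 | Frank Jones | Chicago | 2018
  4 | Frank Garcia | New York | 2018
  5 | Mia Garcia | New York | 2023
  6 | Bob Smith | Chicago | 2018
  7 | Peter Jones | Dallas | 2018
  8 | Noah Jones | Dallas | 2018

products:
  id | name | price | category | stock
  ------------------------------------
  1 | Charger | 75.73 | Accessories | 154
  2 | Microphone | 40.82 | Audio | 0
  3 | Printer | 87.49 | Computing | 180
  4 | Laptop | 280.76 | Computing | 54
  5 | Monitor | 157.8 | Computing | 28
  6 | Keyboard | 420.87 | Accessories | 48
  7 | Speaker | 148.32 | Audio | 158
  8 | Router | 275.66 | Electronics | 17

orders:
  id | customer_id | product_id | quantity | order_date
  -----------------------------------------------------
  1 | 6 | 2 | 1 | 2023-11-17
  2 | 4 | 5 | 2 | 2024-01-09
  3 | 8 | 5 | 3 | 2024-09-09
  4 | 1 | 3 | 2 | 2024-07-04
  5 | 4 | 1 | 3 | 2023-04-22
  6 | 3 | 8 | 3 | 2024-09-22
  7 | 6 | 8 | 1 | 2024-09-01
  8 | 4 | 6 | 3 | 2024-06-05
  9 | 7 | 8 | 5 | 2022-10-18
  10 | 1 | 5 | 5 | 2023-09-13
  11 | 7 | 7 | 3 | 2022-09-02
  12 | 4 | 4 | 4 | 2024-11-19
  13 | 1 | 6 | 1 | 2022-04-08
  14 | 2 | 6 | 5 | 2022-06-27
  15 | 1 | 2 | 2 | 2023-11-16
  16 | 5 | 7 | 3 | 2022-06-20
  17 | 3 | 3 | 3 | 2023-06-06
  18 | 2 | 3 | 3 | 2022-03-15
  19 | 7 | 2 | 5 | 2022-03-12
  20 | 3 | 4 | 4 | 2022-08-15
SELECT name, signup_year FROM customers WHERE signup_year > (SELECT MAX(signup_year) FROM customers)

Execution result:
(no rows)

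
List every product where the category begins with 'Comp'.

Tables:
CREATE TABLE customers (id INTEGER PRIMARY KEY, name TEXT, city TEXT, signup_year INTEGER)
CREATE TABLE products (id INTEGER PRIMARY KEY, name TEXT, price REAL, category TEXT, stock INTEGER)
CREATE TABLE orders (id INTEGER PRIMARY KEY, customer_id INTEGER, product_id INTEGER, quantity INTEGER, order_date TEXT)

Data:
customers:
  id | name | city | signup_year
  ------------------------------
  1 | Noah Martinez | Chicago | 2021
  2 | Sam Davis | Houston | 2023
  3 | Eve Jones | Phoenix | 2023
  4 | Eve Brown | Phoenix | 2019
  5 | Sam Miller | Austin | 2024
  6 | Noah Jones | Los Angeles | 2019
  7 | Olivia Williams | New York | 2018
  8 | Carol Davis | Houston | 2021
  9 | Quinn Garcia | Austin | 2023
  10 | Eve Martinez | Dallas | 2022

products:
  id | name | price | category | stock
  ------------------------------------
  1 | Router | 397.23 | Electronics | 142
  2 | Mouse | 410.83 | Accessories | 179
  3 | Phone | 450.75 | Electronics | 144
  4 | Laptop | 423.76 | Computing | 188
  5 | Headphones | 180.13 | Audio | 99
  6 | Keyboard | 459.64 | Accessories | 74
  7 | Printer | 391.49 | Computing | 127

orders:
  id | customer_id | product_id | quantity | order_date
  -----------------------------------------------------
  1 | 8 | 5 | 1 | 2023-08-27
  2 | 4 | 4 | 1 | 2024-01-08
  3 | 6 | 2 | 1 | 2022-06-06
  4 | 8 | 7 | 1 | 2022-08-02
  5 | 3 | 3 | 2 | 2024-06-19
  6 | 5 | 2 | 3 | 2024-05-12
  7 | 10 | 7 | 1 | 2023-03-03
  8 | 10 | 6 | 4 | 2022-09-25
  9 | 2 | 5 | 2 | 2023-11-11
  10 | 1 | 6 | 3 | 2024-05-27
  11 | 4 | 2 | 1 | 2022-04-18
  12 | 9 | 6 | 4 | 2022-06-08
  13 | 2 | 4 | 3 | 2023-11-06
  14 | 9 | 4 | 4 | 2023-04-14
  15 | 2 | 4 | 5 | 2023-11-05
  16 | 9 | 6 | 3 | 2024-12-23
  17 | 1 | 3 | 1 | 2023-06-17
SELECT name, category FROM products WHERE category LIKE 'Comp%'

Execution result:
name | category
Laptop | Computing
Printer | Computing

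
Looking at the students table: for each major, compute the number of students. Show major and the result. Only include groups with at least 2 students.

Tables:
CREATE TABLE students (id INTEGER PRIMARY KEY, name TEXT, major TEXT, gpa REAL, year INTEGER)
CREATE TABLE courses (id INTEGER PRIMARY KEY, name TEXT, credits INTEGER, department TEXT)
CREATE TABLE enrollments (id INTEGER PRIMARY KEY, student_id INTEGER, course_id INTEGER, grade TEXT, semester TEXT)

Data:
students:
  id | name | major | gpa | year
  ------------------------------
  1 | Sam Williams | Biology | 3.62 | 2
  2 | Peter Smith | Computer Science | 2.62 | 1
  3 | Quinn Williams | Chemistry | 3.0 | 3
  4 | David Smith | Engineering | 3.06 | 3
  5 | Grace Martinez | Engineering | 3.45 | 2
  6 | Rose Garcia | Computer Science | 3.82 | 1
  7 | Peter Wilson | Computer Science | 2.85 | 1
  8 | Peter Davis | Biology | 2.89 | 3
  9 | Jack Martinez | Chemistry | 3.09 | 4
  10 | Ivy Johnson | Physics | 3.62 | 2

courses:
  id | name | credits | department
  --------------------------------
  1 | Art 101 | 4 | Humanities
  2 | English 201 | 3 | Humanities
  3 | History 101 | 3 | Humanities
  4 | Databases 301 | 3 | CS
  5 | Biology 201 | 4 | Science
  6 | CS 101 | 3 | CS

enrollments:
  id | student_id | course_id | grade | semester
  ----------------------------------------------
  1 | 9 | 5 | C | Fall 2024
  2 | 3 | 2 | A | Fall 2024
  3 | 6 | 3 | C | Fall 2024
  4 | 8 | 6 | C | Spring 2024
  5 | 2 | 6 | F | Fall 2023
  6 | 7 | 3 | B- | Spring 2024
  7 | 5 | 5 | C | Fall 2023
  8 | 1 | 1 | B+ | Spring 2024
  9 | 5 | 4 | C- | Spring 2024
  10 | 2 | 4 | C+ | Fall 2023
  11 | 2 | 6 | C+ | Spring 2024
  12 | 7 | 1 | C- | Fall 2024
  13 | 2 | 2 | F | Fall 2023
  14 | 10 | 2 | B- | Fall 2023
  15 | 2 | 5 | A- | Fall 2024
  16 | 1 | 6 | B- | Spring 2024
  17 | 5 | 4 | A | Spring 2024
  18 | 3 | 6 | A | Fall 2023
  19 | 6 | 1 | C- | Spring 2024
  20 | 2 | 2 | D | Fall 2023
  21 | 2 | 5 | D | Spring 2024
SELECT major, COUNT(*) AS n FROM students GROUP BY major HAVING COUNT(*) >= 2

Execution result:
major | n
Biology | 2
Chemistry | 2
Computer Science | 3
Engineering | 2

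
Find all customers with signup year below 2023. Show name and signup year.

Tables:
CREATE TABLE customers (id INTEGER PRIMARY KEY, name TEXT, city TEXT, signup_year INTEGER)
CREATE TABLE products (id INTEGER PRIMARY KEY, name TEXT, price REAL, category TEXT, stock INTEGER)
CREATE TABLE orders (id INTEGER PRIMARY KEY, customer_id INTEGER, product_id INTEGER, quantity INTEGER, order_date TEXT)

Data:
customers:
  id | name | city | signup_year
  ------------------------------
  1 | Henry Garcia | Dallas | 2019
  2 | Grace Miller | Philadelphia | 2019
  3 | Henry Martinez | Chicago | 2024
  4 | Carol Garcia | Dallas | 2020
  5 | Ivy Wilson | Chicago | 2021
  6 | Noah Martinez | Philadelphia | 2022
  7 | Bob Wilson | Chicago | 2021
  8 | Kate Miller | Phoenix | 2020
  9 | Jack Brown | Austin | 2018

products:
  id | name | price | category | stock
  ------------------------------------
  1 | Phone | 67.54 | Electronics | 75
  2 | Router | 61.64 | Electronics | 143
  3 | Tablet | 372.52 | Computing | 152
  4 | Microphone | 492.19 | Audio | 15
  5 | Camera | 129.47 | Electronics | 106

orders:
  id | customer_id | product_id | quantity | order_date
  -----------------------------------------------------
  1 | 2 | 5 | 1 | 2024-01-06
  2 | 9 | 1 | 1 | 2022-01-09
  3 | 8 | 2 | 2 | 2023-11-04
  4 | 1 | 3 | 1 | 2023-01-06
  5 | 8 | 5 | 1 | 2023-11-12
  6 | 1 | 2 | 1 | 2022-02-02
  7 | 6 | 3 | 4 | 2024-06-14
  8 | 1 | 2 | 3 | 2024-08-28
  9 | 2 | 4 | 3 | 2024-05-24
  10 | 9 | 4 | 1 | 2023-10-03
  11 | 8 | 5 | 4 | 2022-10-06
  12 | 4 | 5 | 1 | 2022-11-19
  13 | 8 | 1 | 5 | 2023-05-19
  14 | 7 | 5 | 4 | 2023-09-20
SELECT name, signup_year FROM customers WHERE signup_year < 2023

Execution result:
name | signup_year
Henry Garcia | 2019
Grace Miller | 2019
Carol Garcia | 2020
Ivy Wilson | 2021
Noah Martinez | 2022
Bob Wilson | 2021
Kate Miller | 2020
Jack Brown | 2018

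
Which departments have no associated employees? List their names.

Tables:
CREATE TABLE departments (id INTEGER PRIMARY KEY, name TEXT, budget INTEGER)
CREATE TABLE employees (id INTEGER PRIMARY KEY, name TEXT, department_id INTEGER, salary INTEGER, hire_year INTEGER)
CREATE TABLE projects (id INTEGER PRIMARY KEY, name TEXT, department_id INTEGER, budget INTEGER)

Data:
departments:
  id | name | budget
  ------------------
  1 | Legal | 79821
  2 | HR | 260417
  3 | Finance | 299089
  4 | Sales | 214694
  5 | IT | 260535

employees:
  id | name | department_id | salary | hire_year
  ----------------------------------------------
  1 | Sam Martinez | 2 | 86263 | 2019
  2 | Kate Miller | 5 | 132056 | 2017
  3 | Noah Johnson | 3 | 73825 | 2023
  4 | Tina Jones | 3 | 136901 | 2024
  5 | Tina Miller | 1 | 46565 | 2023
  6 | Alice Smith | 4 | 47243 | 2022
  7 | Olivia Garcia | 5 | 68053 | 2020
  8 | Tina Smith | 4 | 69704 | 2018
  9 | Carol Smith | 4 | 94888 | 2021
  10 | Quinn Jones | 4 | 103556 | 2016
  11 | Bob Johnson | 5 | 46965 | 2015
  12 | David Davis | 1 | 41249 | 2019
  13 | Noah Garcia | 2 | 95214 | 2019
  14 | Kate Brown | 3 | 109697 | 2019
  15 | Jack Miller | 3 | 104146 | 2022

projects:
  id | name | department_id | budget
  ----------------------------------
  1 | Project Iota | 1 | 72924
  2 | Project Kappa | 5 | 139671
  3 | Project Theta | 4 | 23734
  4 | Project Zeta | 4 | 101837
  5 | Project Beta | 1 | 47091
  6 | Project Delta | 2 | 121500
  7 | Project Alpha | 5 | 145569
SELECT p.name FROM departments p LEFT JOIN employees c ON c.department_id = p.id WHERE c.id IS NULL

Execution result:
(no rows)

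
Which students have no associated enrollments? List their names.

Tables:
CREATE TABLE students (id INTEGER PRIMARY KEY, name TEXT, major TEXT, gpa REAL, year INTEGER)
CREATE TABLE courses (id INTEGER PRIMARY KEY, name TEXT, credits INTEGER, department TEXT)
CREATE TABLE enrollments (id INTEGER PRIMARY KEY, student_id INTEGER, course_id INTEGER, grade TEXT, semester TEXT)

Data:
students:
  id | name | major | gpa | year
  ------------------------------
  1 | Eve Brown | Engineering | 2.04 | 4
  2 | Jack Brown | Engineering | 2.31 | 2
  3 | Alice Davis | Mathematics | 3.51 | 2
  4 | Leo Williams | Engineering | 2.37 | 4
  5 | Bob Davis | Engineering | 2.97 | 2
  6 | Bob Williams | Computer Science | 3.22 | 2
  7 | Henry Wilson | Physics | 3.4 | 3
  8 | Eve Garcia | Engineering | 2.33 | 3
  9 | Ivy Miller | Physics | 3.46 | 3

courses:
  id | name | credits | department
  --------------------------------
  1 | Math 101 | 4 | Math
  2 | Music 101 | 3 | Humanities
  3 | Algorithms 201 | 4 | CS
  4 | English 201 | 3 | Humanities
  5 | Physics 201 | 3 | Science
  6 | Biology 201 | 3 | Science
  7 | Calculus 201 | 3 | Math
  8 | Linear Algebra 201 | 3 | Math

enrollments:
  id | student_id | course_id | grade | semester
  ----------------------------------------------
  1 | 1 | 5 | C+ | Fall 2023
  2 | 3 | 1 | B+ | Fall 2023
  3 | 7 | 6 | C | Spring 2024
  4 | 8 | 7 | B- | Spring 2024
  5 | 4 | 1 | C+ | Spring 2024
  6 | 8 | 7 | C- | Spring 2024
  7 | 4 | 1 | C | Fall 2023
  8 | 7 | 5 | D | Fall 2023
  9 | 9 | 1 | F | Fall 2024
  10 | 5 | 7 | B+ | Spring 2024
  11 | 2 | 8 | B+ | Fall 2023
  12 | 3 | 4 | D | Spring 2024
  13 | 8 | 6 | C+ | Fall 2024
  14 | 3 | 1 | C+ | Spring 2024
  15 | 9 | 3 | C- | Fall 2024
SELECT p.name FROM students p LEFT JOIN enrollments c ON c.student_id = p.id WHERE c.id IS NULL

Execution result:
Bob Williams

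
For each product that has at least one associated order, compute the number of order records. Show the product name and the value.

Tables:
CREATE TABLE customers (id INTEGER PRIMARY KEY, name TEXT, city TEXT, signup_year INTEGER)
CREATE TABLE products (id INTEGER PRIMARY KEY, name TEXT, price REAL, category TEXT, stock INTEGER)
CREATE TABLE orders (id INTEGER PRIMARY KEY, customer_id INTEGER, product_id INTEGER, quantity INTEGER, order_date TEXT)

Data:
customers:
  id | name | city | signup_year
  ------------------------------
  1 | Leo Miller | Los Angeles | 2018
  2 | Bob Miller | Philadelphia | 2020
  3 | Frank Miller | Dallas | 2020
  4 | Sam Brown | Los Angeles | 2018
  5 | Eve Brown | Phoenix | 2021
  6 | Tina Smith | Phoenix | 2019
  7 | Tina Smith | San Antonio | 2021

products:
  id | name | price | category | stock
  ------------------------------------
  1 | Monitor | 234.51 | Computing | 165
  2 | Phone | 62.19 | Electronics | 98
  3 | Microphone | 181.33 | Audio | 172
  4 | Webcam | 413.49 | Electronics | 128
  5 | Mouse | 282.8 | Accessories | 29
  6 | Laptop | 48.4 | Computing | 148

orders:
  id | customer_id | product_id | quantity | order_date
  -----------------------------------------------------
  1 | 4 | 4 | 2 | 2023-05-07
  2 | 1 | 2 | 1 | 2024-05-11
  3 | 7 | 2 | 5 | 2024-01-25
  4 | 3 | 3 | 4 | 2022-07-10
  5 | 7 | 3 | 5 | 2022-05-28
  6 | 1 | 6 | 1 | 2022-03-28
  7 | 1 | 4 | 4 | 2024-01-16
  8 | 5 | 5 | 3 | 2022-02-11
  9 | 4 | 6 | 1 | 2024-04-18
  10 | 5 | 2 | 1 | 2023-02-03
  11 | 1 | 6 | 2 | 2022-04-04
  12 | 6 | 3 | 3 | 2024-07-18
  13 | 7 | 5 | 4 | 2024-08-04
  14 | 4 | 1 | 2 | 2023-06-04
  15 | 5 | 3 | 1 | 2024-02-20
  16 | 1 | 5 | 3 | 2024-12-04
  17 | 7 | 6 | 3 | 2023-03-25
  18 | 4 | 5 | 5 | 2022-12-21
SELECT p.name, COUNT(*) AS n FROM orders c JOIN products p ON c.product_id = p.id GROUP BY p.id, p.name

Execution result:
name | n
Monitor | 1
Phone | 3
Microphone | 4
Webcam | 2
Mouse | 4
Laptop | 4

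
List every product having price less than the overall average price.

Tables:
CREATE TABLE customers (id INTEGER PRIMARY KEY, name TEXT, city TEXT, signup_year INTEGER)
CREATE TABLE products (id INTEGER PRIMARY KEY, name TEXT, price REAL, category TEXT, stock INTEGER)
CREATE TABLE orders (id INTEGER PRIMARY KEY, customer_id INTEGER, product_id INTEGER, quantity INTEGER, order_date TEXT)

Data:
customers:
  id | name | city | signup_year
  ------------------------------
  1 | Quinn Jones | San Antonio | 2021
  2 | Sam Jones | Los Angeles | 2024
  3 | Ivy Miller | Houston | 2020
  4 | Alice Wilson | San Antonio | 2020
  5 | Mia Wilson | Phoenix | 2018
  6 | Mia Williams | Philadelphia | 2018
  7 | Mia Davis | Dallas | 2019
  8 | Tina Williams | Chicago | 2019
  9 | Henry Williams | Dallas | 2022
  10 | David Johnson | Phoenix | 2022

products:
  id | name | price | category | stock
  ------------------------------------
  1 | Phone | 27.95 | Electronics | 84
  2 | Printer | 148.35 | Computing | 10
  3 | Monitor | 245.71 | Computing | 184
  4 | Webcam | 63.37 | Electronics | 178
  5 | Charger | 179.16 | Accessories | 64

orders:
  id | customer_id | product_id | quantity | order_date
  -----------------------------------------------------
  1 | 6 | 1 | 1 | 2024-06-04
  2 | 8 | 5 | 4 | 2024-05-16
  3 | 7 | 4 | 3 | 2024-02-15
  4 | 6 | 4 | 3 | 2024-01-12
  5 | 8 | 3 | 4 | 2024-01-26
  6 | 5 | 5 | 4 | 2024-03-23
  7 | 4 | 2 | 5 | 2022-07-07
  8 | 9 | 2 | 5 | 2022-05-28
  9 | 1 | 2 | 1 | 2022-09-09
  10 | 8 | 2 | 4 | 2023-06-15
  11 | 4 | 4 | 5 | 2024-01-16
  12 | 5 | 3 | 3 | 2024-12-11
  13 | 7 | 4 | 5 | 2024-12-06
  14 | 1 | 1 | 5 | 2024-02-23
SELECT name, price FROM products WHERE price < (SELECT AVG(price) FROM products)

Execution result:
name | price
Phone | 27.95
Webcam | 63.37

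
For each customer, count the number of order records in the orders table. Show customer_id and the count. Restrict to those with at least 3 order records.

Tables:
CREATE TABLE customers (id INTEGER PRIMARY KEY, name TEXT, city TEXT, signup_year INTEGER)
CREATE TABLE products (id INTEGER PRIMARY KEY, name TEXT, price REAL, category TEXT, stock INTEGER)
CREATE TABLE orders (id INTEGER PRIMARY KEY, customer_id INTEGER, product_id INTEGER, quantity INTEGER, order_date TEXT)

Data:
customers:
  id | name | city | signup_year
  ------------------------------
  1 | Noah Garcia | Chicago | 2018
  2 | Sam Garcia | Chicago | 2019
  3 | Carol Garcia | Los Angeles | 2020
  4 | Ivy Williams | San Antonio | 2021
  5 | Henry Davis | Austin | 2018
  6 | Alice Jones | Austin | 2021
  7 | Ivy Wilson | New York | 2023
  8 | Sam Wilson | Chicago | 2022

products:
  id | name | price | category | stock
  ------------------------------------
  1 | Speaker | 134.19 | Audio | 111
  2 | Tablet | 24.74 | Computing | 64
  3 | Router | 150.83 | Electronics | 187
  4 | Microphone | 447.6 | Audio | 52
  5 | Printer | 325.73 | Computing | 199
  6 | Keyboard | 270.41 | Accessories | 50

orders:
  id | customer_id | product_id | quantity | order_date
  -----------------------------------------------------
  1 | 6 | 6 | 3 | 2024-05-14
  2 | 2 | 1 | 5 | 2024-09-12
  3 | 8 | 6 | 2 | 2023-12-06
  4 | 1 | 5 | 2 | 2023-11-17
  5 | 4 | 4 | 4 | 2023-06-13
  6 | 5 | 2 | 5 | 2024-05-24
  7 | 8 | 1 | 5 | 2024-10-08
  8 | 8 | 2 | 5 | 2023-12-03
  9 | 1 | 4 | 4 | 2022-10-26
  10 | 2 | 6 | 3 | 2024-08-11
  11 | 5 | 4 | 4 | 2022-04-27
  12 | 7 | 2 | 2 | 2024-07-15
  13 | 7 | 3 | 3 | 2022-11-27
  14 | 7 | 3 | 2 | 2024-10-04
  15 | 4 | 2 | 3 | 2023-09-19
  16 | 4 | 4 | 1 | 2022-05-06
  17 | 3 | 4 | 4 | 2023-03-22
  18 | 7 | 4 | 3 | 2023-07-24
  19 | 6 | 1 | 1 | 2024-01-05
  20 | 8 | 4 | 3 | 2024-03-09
SELECT customer_id, COUNT(*) AS order_count FROM orders GROUP BY customer_id HAVING COUNT(*) >= 3

Execution result:
customer_id | order_count
4 | 3
7 | 4
8 | 4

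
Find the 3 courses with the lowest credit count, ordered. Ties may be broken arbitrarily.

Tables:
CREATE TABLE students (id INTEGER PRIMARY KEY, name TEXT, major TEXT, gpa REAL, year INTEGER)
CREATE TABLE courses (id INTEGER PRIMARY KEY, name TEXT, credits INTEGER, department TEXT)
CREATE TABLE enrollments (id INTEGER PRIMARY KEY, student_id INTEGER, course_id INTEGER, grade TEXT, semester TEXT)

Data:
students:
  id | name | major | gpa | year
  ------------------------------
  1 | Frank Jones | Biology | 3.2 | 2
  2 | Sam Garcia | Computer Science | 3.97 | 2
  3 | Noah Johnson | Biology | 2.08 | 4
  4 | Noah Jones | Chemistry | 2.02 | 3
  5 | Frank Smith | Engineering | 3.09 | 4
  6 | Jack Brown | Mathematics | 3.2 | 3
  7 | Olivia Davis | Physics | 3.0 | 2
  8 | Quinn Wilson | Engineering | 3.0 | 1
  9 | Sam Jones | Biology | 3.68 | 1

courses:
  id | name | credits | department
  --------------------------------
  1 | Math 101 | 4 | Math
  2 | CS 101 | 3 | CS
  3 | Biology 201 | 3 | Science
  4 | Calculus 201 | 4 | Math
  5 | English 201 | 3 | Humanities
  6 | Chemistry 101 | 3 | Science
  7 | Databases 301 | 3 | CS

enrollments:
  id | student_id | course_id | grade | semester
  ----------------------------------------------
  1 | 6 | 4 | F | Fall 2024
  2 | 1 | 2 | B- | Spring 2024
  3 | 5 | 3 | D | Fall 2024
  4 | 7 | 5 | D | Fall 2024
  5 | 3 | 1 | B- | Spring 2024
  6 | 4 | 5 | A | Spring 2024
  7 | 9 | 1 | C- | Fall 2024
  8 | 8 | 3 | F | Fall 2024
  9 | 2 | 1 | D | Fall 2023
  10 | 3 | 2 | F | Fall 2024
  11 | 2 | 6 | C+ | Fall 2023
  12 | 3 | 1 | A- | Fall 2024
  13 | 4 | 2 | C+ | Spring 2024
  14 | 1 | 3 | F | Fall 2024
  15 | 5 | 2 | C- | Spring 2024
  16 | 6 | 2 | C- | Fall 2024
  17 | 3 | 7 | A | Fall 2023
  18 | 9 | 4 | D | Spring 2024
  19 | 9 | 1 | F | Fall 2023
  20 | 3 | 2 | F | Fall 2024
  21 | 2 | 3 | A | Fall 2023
SELECT name, credits FROM courses ORDER BY credits ASC LIMIT 3

Execution result:
name | credits
CS 101 | 3
Biology 201 | 3
English 201 | 3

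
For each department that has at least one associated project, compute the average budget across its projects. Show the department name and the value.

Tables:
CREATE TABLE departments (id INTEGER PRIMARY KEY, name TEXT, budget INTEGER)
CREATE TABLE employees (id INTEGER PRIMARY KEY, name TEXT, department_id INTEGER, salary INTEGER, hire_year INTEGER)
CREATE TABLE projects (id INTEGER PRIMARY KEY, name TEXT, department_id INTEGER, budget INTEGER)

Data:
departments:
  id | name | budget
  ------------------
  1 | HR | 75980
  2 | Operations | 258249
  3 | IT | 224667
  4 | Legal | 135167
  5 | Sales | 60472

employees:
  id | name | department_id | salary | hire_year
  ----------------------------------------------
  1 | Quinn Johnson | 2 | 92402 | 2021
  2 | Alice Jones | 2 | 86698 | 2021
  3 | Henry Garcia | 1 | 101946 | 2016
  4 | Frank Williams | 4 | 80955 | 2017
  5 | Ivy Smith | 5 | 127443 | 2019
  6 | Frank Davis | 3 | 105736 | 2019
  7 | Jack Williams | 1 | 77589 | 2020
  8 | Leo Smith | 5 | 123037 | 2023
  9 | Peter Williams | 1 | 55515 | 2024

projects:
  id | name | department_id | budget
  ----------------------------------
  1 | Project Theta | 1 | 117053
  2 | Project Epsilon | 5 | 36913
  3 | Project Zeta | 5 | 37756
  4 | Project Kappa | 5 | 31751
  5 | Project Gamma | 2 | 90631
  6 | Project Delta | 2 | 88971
SELECT p.name, AVG(c.budget) AS avg_budget FROM projects c JOIN departments p ON c.department_id = p.id GROUP BY p.id, p.name

Execution result:
name | avg_budget
HR | 117053.00
Operations | 89801.00
Sales | 35473.33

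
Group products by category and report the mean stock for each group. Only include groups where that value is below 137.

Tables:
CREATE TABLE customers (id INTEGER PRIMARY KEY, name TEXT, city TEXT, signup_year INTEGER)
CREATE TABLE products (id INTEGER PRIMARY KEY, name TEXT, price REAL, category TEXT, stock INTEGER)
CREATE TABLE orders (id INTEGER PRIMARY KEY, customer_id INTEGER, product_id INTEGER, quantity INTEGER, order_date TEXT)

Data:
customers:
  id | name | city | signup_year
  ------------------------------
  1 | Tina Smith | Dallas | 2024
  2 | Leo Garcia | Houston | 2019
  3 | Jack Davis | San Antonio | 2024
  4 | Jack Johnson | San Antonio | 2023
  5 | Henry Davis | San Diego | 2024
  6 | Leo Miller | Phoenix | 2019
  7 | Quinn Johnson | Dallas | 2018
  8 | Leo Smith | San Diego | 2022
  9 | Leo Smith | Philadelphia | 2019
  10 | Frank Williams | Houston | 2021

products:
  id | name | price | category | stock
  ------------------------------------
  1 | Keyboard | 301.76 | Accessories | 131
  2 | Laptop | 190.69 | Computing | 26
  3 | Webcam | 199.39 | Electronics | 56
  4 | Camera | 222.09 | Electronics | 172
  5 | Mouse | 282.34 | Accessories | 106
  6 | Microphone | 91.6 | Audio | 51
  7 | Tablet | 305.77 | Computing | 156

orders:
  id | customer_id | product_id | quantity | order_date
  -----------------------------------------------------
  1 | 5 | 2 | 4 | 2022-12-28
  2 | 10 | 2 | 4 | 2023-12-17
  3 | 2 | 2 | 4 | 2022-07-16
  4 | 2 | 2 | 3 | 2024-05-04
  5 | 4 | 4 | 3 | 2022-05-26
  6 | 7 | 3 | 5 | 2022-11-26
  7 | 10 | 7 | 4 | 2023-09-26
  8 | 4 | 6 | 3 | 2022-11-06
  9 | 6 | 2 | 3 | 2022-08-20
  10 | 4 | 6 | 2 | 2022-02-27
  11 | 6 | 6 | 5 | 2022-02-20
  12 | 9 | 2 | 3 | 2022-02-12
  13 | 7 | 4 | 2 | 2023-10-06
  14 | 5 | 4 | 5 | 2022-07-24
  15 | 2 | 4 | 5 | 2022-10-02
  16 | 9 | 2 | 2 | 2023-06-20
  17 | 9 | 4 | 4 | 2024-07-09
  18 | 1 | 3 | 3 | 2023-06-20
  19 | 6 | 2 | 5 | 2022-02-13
SELECT category, AVG(stock) AS avg_stock FROM products GROUP BY category HAVING AVG(stock) < 137

Execution result:
category | avg_stock
Accessories | 118.50
Audio | 51.00
Computing | 91.00
Electronics | 114.00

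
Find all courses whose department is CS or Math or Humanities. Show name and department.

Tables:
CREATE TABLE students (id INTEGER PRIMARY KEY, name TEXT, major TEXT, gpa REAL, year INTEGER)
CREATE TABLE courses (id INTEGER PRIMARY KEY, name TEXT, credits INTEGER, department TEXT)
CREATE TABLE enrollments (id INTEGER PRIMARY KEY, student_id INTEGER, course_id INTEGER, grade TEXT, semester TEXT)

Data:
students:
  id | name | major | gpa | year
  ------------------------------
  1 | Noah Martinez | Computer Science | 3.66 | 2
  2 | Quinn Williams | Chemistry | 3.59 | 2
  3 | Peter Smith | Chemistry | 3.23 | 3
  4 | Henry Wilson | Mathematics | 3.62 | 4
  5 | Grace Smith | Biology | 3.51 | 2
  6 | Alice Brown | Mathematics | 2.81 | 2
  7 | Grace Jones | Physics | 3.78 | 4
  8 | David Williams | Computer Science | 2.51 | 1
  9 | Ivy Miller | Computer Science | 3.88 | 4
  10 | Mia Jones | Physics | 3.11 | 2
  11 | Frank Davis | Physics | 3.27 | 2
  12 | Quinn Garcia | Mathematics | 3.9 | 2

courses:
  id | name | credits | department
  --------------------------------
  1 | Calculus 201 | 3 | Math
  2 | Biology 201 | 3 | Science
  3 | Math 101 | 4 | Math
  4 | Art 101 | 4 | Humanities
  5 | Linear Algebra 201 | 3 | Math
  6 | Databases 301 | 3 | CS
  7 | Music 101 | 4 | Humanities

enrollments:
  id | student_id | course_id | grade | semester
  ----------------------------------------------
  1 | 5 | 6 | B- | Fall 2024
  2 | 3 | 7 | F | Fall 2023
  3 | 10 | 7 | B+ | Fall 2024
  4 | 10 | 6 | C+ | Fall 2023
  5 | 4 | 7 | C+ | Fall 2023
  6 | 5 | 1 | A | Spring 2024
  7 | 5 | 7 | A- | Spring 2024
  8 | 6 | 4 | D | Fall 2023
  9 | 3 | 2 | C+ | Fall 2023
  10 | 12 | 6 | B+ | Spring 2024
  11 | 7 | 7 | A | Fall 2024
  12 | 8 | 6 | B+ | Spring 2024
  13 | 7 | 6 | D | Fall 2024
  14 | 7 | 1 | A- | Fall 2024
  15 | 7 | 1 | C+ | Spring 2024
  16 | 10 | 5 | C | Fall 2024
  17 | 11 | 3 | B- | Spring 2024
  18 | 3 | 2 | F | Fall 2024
SELECT name, department FROM courses WHERE department IN ('CS', 'Math', 'Humanities')

Execution result:
name | department
Calculus 201 | Math
Math 101 | Math
Art 101 | Humanities
Linear Algebra 201 | Math
Databases 301 | CS
Music 101 | Humanities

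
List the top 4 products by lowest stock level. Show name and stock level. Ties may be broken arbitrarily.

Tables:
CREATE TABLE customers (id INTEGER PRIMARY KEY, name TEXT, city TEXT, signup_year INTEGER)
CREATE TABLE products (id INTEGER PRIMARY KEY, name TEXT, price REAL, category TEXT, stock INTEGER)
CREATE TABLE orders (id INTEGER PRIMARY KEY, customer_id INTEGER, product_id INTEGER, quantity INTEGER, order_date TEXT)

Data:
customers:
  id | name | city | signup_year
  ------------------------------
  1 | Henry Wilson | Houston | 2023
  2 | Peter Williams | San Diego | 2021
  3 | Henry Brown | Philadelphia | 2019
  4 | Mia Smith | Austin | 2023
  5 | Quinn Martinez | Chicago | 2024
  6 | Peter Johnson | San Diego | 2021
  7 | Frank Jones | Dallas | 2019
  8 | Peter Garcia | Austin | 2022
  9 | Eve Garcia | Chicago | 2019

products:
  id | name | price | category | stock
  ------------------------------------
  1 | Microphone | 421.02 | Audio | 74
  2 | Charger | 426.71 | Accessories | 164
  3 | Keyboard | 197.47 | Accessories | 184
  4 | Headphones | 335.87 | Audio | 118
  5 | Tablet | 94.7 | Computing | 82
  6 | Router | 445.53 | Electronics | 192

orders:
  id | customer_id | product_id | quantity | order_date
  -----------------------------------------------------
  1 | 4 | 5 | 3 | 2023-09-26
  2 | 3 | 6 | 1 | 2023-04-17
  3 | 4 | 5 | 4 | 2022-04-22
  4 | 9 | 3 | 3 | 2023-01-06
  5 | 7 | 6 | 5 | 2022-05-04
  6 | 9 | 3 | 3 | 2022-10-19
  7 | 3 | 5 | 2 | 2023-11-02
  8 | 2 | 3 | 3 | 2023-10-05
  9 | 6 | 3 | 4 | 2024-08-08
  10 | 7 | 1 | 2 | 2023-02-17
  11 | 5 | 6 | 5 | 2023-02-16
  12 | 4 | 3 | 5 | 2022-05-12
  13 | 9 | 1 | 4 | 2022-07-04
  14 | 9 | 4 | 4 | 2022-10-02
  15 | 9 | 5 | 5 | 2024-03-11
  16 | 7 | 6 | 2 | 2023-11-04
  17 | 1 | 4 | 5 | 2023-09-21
SELECT name, stock FROM products ORDER BY stock ASC LIMIT 4

Execution result:
name | stock
Microphone | 74
Tablet | 82
Headphones | 118
Charger | 164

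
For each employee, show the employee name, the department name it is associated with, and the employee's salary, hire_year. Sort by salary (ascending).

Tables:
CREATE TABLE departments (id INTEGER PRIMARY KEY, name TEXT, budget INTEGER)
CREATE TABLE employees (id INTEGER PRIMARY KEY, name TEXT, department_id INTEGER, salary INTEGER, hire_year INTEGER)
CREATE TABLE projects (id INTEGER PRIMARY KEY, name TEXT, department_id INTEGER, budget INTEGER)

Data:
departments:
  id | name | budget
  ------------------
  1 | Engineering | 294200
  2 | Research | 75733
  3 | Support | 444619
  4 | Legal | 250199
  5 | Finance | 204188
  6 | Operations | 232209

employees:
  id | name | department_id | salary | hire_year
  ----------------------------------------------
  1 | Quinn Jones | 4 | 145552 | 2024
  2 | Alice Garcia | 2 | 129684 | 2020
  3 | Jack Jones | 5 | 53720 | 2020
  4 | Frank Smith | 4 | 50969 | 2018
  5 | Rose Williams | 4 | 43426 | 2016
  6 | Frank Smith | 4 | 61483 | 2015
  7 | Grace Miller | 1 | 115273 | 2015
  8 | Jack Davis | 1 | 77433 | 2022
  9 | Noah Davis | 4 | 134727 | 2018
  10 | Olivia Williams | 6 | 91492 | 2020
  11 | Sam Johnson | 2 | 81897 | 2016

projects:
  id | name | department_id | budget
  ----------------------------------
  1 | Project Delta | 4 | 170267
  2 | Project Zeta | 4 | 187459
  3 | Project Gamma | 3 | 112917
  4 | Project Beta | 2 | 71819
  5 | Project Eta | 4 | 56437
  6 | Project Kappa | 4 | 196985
SELECT c.name, p.name AS department, c.salary, c.hire_year FROM employees c JOIN departments p ON c.department_id = p.id ORDER BY c.salary ASC

Execution result:
name | department | salary | hire_year
Rose Williams | Legal | 43426 | 2016
Frank Smith | Legal | 50969 | 2018
Jack Jones | Finance | 53720 | 2020
Frank Smith | Legal | 61483 | 2015
Jack Davis | Engineering | 77433 | 2022
Sam Johnson | Research | 81897 | 2016
Olivia Williams | Operations | 91492 | 2020
Grace Miller | Engineering | 115273 | 2015
Alice Garcia | Research | 129684 | 2020
Noah Davis | Legal | 134727 | 2018
Quinn Jones | Legal | 145552 | 2024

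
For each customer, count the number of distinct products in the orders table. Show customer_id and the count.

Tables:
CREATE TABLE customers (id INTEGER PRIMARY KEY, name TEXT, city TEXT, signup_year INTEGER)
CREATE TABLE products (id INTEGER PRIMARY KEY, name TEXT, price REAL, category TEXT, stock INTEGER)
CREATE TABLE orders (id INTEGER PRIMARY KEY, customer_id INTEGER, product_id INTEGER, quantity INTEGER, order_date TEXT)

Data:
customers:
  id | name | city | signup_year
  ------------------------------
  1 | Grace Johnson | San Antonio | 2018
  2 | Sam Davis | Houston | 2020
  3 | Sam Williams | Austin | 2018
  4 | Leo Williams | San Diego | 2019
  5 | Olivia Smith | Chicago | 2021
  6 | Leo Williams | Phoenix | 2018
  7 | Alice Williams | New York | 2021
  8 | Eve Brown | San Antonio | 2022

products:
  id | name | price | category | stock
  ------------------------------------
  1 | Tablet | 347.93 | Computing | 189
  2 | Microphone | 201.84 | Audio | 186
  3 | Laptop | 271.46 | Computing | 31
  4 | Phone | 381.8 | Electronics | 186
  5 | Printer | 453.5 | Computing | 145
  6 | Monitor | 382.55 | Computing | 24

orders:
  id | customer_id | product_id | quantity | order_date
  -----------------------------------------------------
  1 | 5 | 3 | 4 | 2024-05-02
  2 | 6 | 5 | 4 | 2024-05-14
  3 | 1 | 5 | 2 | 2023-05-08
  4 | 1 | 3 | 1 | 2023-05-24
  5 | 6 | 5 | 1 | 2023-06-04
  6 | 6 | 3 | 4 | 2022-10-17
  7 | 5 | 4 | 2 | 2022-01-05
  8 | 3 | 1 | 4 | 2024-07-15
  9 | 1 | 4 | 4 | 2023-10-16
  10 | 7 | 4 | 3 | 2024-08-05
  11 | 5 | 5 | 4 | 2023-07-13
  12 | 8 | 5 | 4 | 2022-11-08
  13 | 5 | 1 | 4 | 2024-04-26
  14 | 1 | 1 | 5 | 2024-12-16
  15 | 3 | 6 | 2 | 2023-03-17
SELECT customer_id, COUNT(DISTINCT product_id) AS distinct_product_count FROM orders GROUP BY customer_id

Execution result:
customer_id | distinct_product_count
1 | 4
3 | 2
5 | 4
6 | 2
7 | 1
8 | 1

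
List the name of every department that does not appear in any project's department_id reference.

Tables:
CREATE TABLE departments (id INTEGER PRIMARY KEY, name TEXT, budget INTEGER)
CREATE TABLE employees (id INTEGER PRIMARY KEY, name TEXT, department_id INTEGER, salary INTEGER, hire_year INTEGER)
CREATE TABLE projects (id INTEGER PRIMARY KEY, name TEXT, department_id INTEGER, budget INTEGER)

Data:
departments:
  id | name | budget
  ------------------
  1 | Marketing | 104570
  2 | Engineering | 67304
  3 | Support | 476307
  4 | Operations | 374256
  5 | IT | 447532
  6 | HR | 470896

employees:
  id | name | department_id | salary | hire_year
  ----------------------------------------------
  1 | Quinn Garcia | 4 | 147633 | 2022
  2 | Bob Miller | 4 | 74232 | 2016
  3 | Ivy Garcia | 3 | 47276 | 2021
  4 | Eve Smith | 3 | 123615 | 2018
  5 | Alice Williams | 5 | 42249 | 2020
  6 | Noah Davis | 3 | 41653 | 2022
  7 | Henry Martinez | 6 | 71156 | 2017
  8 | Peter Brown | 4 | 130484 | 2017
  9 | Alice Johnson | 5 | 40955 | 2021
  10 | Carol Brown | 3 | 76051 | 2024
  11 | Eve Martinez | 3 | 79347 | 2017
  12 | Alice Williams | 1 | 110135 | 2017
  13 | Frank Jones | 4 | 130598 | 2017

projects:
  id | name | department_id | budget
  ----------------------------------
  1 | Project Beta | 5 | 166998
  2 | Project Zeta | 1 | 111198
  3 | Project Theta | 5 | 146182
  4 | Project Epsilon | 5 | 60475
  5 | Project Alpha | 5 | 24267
SELECT p.name FROM departments p LEFT JOIN projects c ON c.department_id = p.id WHERE c.id IS NULL

Execution result:
name
Engineering
Support
Operations
HR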